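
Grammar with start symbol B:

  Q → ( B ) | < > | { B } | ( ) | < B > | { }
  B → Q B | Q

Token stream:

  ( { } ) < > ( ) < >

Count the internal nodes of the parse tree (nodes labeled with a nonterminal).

[B [Q ( [B [Q { }]] )] [B [Q < >] [B [Q ( )] [B [Q < >]]]]]

10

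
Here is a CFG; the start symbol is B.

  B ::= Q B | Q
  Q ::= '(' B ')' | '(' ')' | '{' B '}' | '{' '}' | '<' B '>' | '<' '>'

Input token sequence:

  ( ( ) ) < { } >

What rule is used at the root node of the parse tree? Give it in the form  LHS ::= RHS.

[B [Q ( [B [Q ( )]] )] [B [Q < [B [Q { }]] >]]]

B ::= Q B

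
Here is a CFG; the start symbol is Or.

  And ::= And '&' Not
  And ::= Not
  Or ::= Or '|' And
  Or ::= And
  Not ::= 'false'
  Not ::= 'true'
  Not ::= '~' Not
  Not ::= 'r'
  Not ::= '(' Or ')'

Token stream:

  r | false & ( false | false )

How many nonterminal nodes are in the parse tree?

14

[Or [Or [And [Not r]]] | [And [And [Not false]] & [Not ( [Or [Or [And [Not false]]] | [And [Not false]]] )]]]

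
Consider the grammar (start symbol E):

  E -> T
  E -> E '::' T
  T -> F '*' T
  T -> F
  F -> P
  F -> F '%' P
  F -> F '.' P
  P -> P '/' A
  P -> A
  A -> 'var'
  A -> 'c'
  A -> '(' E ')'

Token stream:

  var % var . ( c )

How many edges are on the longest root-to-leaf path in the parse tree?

[E [T [F [F [F [P [A var]]] % [P [A var]]] . [P [A ( [E [T [F [P [A c]]]]] )]]]]]

10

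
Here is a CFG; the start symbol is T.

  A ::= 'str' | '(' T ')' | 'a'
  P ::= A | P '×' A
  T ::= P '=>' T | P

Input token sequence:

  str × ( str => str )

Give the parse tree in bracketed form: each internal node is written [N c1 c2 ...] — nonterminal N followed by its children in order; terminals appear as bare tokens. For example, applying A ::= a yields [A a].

T
P
P × A
A × A
str × A
str × ( T )
str × ( P => T )
str × ( A => T )
str × ( str => T )
str × ( str => P )
str × ( str => A )
str × ( str => str )

[T [P [P [A str]] × [A ( [T [P [A str]] => [T [P [A str]]]] )]]]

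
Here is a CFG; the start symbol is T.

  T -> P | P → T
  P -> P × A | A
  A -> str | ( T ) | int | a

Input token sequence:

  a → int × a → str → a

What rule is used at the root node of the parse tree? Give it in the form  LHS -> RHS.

[T [P [A a]] → [T [P [P [A int]] × [A a]] → [T [P [A str]] → [T [P [A a]]]]]]

T -> P → T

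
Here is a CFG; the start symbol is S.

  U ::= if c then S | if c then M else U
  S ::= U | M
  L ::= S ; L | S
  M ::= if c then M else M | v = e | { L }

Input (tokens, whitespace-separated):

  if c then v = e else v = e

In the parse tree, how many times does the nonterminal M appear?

[S [M if c then [M v = e] else [M v = e]]]

3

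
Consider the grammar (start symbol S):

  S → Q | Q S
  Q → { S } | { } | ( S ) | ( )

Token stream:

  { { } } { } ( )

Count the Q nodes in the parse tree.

4

[S [Q { [S [Q { }]] }] [S [Q { }] [S [Q ( )]]]]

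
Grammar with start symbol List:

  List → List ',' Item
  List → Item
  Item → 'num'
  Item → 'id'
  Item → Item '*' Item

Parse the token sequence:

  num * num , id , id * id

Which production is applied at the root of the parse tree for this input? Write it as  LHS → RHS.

List → List ',' Item

[List [List [List [Item [Item num] * [Item num]]] , [Item id]] , [Item [Item id] * [Item id]]]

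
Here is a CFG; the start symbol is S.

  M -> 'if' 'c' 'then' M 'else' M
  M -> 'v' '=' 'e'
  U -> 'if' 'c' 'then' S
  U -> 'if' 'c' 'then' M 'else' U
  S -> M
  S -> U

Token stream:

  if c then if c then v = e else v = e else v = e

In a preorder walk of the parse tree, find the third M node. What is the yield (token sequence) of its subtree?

[S [M if c then [M if c then [M v = e] else [M v = e]] else [M v = e]]]

v = e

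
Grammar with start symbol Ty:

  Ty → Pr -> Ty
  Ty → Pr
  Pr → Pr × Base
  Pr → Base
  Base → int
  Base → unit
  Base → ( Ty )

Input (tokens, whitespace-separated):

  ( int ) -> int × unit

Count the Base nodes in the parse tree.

4

[Ty [Pr [Base ( [Ty [Pr [Base int]]] )]] -> [Ty [Pr [Pr [Base int]] × [Base unit]]]]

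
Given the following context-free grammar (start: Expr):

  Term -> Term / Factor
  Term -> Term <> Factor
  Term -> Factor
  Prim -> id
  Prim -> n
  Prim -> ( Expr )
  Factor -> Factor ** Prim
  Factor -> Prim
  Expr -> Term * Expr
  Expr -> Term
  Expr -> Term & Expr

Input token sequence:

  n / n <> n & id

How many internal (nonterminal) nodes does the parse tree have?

[Expr [Term [Term [Term [Factor [Prim n]]] / [Factor [Prim n]]] <> [Factor [Prim n]]] & [Expr [Term [Factor [Prim id]]]]]

14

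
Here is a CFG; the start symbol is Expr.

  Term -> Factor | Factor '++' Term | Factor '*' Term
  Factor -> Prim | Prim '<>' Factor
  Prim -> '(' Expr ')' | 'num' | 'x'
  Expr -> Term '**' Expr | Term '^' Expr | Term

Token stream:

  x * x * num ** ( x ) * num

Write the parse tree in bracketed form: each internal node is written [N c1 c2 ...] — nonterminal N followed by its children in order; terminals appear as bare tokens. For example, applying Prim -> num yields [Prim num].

[Expr [Term [Factor [Prim x]] * [Term [Factor [Prim x]] * [Term [Factor [Prim num]]]]] ** [Expr [Term [Factor [Prim ( [Expr [Term [Factor [Prim x]]]] )]] * [Term [Factor [Prim num]]]]]]

Expr
Term ** Expr
Factor * Term ** Expr
Prim * Term ** Expr
x * Term ** Expr
x * Factor * Term ** Expr
x * Prim * Term ** Expr
x * x * Term ** Expr
x * x * Factor ** Expr
x * x * Prim ** Expr
x * x * num ** Expr
x * x * num ** Term
x * x * num ** Factor * Term
x * x * num ** Prim * Term
x * x * num ** ( Expr ) * Term
x * x * num ** ( Term ) * Term
x * x * num ** ( Factor ) * Term
x * x * num ** ( Prim ) * Term
x * x * num ** ( x ) * Term
x * x * num ** ( x ) * Factor
x * x * num ** ( x ) * Prim
x * x * num ** ( x ) * num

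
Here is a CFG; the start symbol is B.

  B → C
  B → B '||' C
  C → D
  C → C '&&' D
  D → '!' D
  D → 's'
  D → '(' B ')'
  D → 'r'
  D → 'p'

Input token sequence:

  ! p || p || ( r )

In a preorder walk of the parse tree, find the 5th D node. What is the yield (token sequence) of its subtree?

r

[B [B [B [C [D ! [D p]]]] || [C [D p]]] || [C [D ( [B [C [D r]]] )]]]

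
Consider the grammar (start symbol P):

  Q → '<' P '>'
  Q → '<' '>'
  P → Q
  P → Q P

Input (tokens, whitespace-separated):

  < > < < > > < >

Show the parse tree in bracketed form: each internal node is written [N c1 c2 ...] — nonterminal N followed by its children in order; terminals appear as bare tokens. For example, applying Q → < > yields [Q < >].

[P [Q < >] [P [Q < [P [Q < >]] >] [P [Q < >]]]]

P
Q P
< > P
< > Q P
< > < P > P
< > < Q > P
< > < < > > P
< > < < > > Q
< > < < > > < >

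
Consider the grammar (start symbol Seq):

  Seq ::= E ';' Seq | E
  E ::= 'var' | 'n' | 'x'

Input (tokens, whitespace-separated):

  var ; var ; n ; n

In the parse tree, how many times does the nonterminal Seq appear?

[Seq [E var] ; [Seq [E var] ; [Seq [E n] ; [Seq [E n]]]]]

4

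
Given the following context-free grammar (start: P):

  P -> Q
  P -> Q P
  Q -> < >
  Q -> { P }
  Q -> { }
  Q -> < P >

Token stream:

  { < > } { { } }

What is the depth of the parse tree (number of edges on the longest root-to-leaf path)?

5

[P [Q { [P [Q < >]] }] [P [Q { [P [Q { }]] }]]]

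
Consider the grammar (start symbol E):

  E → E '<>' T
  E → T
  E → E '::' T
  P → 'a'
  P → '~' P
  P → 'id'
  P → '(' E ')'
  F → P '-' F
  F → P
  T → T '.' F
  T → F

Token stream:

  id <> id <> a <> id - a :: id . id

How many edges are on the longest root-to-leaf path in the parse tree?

[E [E [E [E [E [T [F [P id]]]] <> [T [F [P id]]]] <> [T [F [P a]]]] <> [T [F [P id] - [F [P a]]]]] :: [T [T [F [P id]]] . [F [P id]]]]

8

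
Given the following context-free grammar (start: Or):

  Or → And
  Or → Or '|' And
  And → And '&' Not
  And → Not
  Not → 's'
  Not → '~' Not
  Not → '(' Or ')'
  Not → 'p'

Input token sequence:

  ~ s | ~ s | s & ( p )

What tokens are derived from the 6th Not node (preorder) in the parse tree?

[Or [Or [Or [And [Not ~ [Not s]]]] | [And [Not ~ [Not s]]]] | [And [And [Not s]] & [Not ( [Or [And [Not p]]] )]]]

( p )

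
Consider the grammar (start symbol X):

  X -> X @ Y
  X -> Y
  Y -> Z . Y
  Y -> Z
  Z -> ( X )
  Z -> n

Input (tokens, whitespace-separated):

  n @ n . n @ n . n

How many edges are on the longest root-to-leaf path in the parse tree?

5

[X [X [X [Y [Z n]]] @ [Y [Z n] . [Y [Z n]]]] @ [Y [Z n] . [Y [Z n]]]]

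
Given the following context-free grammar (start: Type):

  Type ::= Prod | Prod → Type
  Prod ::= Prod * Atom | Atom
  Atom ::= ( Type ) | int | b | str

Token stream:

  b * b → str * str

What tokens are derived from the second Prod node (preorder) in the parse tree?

[Type [Prod [Prod [Atom b]] * [Atom b]] → [Type [Prod [Prod [Atom str]] * [Atom str]]]]

b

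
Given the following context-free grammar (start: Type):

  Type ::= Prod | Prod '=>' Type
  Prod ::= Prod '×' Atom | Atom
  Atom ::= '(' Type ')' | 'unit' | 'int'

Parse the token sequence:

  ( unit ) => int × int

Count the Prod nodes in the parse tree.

[Type [Prod [Atom ( [Type [Prod [Atom unit]]] )]] => [Type [Prod [Prod [Atom int]] × [Atom int]]]]

4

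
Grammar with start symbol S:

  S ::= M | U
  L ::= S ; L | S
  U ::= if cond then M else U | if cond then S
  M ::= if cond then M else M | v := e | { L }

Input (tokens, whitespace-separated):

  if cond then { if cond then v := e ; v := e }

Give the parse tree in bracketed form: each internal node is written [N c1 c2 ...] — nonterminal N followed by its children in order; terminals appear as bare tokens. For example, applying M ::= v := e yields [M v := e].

[S [U if cond then [S [M { [L [S [U if cond then [S [M v := e]]]] ; [L [S [M v := e]]]] }]]]]

S
U
if cond then S
if cond then M
if cond then { L }
if cond then { S ; L }
if cond then { U ; L }
if cond then { if cond then S ; L }
if cond then { if cond then M ; L }
if cond then { if cond then v := e ; L }
if cond then { if cond then v := e ; S }
if cond then { if cond then v := e ; M }
if cond then { if cond then v := e ; v := e }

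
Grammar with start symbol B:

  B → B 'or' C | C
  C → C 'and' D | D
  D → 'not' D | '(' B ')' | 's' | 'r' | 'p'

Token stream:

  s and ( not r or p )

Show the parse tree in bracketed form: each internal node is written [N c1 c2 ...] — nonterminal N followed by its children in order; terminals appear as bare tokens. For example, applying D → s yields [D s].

[B [C [C [D s]] and [D ( [B [B [C [D not [D r]]]] or [C [D p]]] )]]]

B
C
C and D
D and D
s and D
s and ( B )
s and ( B or C )
s and ( C or C )
s and ( D or C )
s and ( not D or C )
s and ( not r or C )
s and ( not r or D )
s and ( not r or p )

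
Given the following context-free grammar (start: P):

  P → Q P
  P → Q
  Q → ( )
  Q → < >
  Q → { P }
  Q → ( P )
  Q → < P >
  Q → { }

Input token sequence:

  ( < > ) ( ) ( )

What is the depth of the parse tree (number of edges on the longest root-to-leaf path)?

[P [Q ( [P [Q < >]] )] [P [Q ( )] [P [Q ( )]]]]

4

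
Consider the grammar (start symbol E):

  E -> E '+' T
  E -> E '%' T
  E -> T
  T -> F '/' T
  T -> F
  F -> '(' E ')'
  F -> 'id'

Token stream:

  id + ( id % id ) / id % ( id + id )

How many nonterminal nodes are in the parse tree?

[E [E [E [T [F id]]] + [T [F ( [E [E [T [F id]]] % [T [F id]]] )] / [T [F id]]]] % [T [F ( [E [E [T [F id]]] + [T [F id]]] )]]]

23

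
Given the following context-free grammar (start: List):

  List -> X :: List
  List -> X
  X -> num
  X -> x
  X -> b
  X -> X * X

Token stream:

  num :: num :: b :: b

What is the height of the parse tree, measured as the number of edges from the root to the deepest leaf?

[List [X num] :: [List [X num] :: [List [X b] :: [List [X b]]]]]

5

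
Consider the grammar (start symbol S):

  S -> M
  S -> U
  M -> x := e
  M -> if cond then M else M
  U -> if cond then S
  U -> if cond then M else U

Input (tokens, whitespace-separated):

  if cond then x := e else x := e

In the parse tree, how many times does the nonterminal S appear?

1

[S [M if cond then [M x := e] else [M x := e]]]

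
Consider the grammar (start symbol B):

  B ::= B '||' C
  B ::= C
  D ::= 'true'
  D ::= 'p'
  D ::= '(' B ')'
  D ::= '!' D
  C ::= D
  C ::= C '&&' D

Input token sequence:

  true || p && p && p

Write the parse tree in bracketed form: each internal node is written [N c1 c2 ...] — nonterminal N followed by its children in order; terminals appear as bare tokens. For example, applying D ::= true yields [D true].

B
B || C
C || C
D || C
true || C
true || C && D
true || C && D && D
true || D && D && D
true || p && D && D
true || p && p && D
true || p && p && p

[B [B [C [D true]]] || [C [C [C [D p]] && [D p]] && [D p]]]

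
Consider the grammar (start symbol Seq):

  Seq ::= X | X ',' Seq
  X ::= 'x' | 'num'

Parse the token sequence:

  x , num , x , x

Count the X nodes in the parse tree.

[Seq [X x] , [Seq [X num] , [Seq [X x] , [Seq [X x]]]]]

4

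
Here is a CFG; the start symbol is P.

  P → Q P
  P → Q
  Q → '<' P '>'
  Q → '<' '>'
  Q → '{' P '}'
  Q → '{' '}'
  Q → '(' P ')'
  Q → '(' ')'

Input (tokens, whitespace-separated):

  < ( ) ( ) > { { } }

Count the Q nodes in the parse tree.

[P [Q < [P [Q ( )] [P [Q ( )]]] >] [P [Q { [P [Q { }]] }]]]

5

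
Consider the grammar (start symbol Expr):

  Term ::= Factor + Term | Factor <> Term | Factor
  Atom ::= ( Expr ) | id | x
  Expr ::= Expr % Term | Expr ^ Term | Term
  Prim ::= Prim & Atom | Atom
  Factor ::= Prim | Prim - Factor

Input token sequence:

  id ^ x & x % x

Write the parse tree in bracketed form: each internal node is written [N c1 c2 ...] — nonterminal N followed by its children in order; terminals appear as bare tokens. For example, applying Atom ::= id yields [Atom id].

Expr
Expr % Term
Expr ^ Term % Term
Term ^ Term % Term
Factor ^ Term % Term
Prim ^ Term % Term
Atom ^ Term % Term
id ^ Term % Term
id ^ Factor % Term
id ^ Prim % Term
id ^ Prim & Atom % Term
id ^ Atom & Atom % Term
id ^ x & Atom % Term
id ^ x & x % Term
id ^ x & x % Factor
id ^ x & x % Prim
id ^ x & x % Atom
id ^ x & x % x

[Expr [Expr [Expr [Term [Factor [Prim [Atom id]]]]] ^ [Term [Factor [Prim [Prim [Atom x]] & [Atom x]]]]] % [Term [Factor [Prim [Atom x]]]]]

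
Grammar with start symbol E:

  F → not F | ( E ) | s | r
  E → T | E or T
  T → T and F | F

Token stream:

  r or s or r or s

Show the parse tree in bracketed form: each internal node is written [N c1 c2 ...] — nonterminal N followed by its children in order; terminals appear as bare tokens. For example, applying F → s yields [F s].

E
E or T
E or T or T
E or T or T or T
T or T or T or T
F or T or T or T
r or T or T or T
r or F or T or T
r or s or T or T
r or s or F or T
r or s or r or T
r or s or r or F
r or s or r or s

[E [E [E [E [T [F r]]] or [T [F s]]] or [T [F r]]] or [T [F s]]]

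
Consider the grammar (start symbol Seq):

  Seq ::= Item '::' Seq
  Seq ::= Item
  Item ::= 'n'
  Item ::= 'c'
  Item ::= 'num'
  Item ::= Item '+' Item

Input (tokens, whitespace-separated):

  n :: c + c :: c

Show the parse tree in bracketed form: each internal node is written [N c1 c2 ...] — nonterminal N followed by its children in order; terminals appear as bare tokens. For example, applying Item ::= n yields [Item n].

[Seq [Item n] :: [Seq [Item [Item c] + [Item c]] :: [Seq [Item c]]]]

Seq
Item :: Seq
n :: Seq
n :: Item :: Seq
n :: Item + Item :: Seq
n :: c + Item :: Seq
n :: c + c :: Seq
n :: c + c :: Item
n :: c + c :: c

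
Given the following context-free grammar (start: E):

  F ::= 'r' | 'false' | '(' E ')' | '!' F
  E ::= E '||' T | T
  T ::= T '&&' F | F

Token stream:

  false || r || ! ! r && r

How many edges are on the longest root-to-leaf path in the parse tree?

6

[E [E [E [T [F false]]] || [T [F r]]] || [T [T [F ! [F ! [F r]]]] && [F r]]]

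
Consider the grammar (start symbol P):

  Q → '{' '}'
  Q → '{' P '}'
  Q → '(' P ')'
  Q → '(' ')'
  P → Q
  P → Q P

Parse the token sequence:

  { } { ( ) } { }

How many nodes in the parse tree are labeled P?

4

[P [Q { }] [P [Q { [P [Q ( )]] }] [P [Q { }]]]]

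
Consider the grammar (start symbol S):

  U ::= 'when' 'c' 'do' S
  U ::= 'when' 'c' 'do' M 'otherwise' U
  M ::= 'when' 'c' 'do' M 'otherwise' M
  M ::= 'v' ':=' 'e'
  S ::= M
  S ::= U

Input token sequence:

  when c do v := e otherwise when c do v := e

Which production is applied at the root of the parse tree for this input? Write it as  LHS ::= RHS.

[S [U when c do [M v := e] otherwise [U when c do [S [M v := e]]]]]

S ::= U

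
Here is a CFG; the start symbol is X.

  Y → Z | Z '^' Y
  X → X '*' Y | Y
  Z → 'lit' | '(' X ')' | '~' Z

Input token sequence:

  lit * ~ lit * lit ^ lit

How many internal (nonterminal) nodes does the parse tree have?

[X [X [X [Y [Z lit]]] * [Y [Z ~ [Z lit]]]] * [Y [Z lit] ^ [Y [Z lit]]]]

12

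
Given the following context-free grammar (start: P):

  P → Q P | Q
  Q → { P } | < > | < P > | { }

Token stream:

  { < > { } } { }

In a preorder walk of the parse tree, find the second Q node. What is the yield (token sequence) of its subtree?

[P [Q { [P [Q < >] [P [Q { }]]] }] [P [Q { }]]]

< >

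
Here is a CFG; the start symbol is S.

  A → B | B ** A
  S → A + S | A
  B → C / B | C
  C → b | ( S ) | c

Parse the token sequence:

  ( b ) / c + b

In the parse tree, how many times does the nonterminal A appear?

3

[S [A [B [C ( [S [A [B [C b]]]] )] / [B [C c]]]] + [S [A [B [C b]]]]]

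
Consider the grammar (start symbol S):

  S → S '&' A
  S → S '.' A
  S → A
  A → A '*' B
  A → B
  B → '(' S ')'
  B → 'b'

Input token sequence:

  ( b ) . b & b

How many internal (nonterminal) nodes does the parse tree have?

12

[S [S [S [A [B ( [S [A [B b]]] )]]] . [A [B b]]] & [A [B b]]]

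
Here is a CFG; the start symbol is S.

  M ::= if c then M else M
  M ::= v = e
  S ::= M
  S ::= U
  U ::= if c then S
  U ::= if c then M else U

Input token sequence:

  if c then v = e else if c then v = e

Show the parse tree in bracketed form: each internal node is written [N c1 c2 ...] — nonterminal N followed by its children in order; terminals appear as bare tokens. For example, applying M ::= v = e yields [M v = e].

[S [U if c then [M v = e] else [U if c then [S [M v = e]]]]]

S
U
if c then M else U
if c then v = e else U
if c then v = e else if c then S
if c then v = e else if c then M
if c then v = e else if c then v = e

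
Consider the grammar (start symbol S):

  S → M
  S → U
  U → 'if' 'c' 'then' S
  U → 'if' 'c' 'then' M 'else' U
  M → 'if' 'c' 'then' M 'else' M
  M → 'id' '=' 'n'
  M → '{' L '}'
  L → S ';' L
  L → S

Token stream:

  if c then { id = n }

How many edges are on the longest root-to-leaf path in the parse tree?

7

[S [U if c then [S [M { [L [S [M id = n]]] }]]]]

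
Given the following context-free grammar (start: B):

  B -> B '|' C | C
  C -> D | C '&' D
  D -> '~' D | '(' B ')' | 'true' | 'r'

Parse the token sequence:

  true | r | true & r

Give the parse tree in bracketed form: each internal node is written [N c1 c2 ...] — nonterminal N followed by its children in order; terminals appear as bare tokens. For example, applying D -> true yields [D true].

[B [B [B [C [D true]]] | [C [D r]]] | [C [C [D true]] & [D r]]]

B
B | C
B | C | C
C | C | C
D | C | C
true | C | C
true | D | C
true | r | C
true | r | C & D
true | r | D & D
true | r | true & D
true | r | true & r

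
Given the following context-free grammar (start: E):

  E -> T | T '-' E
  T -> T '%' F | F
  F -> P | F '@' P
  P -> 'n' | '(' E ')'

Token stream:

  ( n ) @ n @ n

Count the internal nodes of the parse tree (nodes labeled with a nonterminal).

12

[E [T [F [F [F [P ( [E [T [F [P n]]]] )]] @ [P n]] @ [P n]]]]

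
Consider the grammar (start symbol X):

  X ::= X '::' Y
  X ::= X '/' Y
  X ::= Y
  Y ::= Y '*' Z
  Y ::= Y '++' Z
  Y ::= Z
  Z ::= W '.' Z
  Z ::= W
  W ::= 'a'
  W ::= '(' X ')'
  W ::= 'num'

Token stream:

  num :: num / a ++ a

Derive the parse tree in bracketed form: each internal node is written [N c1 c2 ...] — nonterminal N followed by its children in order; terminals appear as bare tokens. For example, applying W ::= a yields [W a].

[X [X [X [Y [Z [W num]]]] :: [Y [Z [W num]]]] / [Y [Y [Z [W a]]] ++ [Z [W a]]]]

X
X / Y
X :: Y / Y
Y :: Y / Y
Z :: Y / Y
W :: Y / Y
num :: Y / Y
num :: Z / Y
num :: W / Y
num :: num / Y
num :: num / Y ++ Z
num :: num / Z ++ Z
num :: num / W ++ Z
num :: num / a ++ Z
num :: num / a ++ W
num :: num / a ++ a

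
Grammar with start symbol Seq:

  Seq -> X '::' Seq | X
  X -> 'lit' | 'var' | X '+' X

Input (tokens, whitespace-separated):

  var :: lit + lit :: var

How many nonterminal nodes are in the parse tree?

[Seq [X var] :: [Seq [X [X lit] + [X lit]] :: [Seq [X var]]]]

8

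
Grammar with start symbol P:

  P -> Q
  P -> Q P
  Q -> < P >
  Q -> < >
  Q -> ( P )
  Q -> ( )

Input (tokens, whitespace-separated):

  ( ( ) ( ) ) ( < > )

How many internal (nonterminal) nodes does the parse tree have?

10

[P [Q ( [P [Q ( )] [P [Q ( )]]] )] [P [Q ( [P [Q < >]] )]]]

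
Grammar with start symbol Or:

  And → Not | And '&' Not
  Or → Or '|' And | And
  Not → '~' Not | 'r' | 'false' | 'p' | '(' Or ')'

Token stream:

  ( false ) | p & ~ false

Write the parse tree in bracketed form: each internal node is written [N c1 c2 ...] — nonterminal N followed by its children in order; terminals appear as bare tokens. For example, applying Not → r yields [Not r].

Or
Or | And
And | And
Not | And
( Or ) | And
( And ) | And
( Not ) | And
( false ) | And
( false ) | And & Not
( false ) | Not & Not
( false ) | p & Not
( false ) | p & ~ Not
( false ) | p & ~ false

[Or [Or [And [Not ( [Or [And [Not false]]] )]]] | [And [And [Not p]] & [Not ~ [Not false]]]]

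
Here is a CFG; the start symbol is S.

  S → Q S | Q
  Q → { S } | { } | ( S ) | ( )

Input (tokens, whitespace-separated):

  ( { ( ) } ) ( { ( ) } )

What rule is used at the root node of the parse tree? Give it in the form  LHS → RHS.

S → Q S

[S [Q ( [S [Q { [S [Q ( )]] }]] )] [S [Q ( [S [Q { [S [Q ( )]] }]] )]]]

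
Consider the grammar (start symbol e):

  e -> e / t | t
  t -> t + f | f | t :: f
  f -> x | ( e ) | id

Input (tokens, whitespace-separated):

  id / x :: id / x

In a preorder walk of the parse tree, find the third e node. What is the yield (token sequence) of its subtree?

id

[e [e [e [t [f id]]] / [t [t [f x]] :: [f id]]] / [t [f x]]]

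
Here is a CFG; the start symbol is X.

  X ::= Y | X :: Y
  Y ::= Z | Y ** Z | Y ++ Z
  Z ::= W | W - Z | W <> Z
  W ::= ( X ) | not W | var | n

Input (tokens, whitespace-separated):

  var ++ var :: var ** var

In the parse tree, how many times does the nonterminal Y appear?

[X [X [Y [Y [Z [W var]]] ++ [Z [W var]]]] :: [Y [Y [Z [W var]]] ** [Z [W var]]]]

4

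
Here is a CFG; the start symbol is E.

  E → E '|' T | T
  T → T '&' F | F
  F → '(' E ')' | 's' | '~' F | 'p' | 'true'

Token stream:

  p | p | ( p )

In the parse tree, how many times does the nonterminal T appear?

4

[E [E [E [T [F p]]] | [T [F p]]] | [T [F ( [E [T [F p]]] )]]]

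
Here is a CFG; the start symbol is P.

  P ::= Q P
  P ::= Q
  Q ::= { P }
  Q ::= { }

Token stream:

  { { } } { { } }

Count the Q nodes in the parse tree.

[P [Q { [P [Q { }]] }] [P [Q { [P [Q { }]] }]]]

4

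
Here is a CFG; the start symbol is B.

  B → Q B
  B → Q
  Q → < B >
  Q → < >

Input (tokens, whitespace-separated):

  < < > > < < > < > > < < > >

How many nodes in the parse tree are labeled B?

[B [Q < [B [Q < >]] >] [B [Q < [B [Q < >] [B [Q < >]]] >] [B [Q < [B [Q < >]] >]]]]

7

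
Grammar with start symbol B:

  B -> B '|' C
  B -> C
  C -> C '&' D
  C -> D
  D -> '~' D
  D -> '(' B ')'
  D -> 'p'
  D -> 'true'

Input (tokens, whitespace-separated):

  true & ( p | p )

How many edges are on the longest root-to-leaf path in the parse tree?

7

[B [C [C [D true]] & [D ( [B [B [C [D p]]] | [C [D p]]] )]]]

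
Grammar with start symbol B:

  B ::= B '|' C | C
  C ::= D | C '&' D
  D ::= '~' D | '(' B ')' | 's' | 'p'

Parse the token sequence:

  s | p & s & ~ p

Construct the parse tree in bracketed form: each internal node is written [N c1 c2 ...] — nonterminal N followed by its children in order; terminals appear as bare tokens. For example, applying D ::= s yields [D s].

B
B | C
C | C
D | C
s | C
s | C & D
s | C & D & D
s | D & D & D
s | p & D & D
s | p & s & D
s | p & s & ~ D
s | p & s & ~ p

[B [B [C [D s]]] | [C [C [C [D p]] & [D s]] & [D ~ [D p]]]]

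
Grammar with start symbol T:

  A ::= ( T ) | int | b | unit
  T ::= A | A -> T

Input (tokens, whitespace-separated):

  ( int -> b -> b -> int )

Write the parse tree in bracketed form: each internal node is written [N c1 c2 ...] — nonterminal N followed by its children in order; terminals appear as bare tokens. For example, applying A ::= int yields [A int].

T
A
( T )
( A -> T )
( int -> T )
( int -> A -> T )
( int -> b -> T )
( int -> b -> A -> T )
( int -> b -> b -> T )
( int -> b -> b -> A )
( int -> b -> b -> int )

[T [A ( [T [A int] -> [T [A b] -> [T [A b] -> [T [A int]]]]] )]]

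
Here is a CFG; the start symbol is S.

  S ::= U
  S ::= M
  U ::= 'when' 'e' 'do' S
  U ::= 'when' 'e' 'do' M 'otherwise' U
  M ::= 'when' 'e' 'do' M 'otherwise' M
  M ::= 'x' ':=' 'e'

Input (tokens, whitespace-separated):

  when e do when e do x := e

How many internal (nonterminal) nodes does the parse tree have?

[S [U when e do [S [U when e do [S [M x := e]]]]]]

6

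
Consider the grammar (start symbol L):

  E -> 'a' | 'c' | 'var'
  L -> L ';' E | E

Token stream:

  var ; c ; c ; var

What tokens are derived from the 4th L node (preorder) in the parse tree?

[L [L [L [L [E var]] ; [E c]] ; [E c]] ; [E var]]

var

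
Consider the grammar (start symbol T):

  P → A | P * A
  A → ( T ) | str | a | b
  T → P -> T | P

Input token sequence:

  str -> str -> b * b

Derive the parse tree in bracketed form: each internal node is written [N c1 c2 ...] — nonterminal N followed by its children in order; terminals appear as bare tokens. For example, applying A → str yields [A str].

T
P -> T
A -> T
str -> T
str -> P -> T
str -> A -> T
str -> str -> T
str -> str -> P
str -> str -> P * A
str -> str -> A * A
str -> str -> b * A
str -> str -> b * b

[T [P [A str]] -> [T [P [A str]] -> [T [P [P [A b]] * [A b]]]]]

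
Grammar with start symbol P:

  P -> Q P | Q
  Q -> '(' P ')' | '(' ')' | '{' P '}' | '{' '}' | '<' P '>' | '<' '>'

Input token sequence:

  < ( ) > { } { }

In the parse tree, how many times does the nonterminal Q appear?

[P [Q < [P [Q ( )]] >] [P [Q { }] [P [Q { }]]]]

4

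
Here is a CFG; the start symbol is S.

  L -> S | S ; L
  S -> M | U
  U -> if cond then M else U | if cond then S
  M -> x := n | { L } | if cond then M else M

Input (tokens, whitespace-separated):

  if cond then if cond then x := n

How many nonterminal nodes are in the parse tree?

[S [U if cond then [S [U if cond then [S [M x := n]]]]]]

6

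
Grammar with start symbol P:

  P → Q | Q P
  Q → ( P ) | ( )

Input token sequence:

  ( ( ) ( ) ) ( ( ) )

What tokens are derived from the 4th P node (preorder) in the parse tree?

( ( ) )

[P [Q ( [P [Q ( )] [P [Q ( )]]] )] [P [Q ( [P [Q ( )]] )]]]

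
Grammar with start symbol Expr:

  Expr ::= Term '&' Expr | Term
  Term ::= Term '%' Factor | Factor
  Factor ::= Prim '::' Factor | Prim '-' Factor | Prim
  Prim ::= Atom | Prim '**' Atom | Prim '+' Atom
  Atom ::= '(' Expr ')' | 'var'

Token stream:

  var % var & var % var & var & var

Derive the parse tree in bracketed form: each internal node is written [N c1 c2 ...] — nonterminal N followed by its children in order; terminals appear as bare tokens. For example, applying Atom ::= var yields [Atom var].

[Expr [Term [Term [Factor [Prim [Atom var]]]] % [Factor [Prim [Atom var]]]] & [Expr [Term [Term [Factor [Prim [Atom var]]]] % [Factor [Prim [Atom var]]]] & [Expr [Term [Factor [Prim [Atom var]]]] & [Expr [Term [Factor [Prim [Atom var]]]]]]]]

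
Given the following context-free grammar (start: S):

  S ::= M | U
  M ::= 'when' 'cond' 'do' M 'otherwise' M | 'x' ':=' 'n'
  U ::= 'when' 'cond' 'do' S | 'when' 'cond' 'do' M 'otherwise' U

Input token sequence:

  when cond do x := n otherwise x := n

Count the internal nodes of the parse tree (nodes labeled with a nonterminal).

4

[S [M when cond do [M x := n] otherwise [M x := n]]]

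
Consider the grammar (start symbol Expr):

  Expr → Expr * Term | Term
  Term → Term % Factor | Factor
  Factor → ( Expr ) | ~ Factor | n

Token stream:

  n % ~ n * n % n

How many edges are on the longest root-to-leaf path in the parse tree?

5

[Expr [Expr [Term [Term [Factor n]] % [Factor ~ [Factor n]]]] * [Term [Term [Factor n]] % [Factor n]]]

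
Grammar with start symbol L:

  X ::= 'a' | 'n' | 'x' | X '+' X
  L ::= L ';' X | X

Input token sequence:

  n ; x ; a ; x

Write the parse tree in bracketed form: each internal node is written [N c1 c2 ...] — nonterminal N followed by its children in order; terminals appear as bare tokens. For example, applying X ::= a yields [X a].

[L [L [L [L [X n]] ; [X x]] ; [X a]] ; [X x]]

L
L ; X
L ; X ; X
L ; X ; X ; X
X ; X ; X ; X
n ; X ; X ; X
n ; x ; X ; X
n ; x ; a ; X
n ; x ; a ; x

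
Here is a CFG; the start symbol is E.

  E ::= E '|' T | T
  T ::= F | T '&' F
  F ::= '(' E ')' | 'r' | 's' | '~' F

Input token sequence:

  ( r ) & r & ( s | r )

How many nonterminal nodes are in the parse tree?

[E [T [T [T [F ( [E [T [F r]]] )]] & [F r]] & [F ( [E [E [T [F s]]] | [T [F r]]] )]]]

16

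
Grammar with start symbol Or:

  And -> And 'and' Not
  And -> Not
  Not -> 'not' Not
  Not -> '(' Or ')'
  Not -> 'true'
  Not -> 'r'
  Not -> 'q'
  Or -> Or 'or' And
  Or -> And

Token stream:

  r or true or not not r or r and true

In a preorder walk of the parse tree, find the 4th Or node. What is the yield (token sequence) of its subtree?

r

[Or [Or [Or [Or [And [Not r]]] or [And [Not true]]] or [And [Not not [Not not [Not r]]]]] or [And [And [Not r]] and [Not true]]]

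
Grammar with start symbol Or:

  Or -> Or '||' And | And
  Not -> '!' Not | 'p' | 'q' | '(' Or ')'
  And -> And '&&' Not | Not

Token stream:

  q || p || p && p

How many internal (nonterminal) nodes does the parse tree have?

11

[Or [Or [Or [And [Not q]]] || [And [Not p]]] || [And [And [Not p]] && [Not p]]]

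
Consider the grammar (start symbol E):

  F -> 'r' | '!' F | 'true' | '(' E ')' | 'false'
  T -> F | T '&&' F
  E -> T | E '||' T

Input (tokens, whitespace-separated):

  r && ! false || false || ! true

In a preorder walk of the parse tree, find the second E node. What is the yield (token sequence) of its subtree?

[E [E [E [T [T [F r]] && [F ! [F false]]]] || [T [F false]]] || [T [F ! [F true]]]]

r && ! false || false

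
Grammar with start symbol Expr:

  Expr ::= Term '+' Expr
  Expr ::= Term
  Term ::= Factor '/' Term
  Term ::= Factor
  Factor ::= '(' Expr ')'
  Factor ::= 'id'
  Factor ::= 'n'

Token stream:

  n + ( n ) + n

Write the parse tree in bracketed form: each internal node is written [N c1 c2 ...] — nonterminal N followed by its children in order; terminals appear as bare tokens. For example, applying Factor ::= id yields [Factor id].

Expr
Term + Expr
Factor + Expr
n + Expr
n + Term + Expr
n + Factor + Expr
n + ( Expr ) + Expr
n + ( Term ) + Expr
n + ( Factor ) + Expr
n + ( n ) + Expr
n + ( n ) + Term
n + ( n ) + Factor
n + ( n ) + n

[Expr [Term [Factor n]] + [Expr [Term [Factor ( [Expr [Term [Factor n]]] )]] + [Expr [Term [Factor n]]]]]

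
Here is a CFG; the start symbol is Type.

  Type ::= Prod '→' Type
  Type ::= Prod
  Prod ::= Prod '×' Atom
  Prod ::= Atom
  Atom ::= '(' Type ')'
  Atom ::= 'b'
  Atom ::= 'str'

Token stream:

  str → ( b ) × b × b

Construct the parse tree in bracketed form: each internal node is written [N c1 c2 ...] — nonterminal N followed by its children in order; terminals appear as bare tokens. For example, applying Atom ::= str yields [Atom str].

Type
Prod → Type
Atom → Type
str → Type
str → Prod
str → Prod × Atom
str → Prod × Atom × Atom
str → Atom × Atom × Atom
str → ( Type ) × Atom × Atom
str → ( Prod ) × Atom × Atom
str → ( Atom ) × Atom × Atom
str → ( b ) × Atom × Atom
str → ( b ) × b × Atom
str → ( b ) × b × b

[Type [Prod [Atom str]] → [Type [Prod [Prod [Prod [Atom ( [Type [Prod [Atom b]]] )]] × [Atom b]] × [Atom b]]]]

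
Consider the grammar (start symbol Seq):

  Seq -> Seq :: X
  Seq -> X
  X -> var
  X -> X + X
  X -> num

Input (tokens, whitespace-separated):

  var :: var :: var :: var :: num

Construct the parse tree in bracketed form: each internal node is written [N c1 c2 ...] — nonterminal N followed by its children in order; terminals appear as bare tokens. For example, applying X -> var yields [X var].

[Seq [Seq [Seq [Seq [Seq [X var]] :: [X var]] :: [X var]] :: [X var]] :: [X num]]

Seq
Seq :: X
Seq :: X :: X
Seq :: X :: X :: X
Seq :: X :: X :: X :: X
X :: X :: X :: X :: X
var :: X :: X :: X :: X
var :: var :: X :: X :: X
var :: var :: var :: X :: X
var :: var :: var :: var :: X
var :: var :: var :: var :: num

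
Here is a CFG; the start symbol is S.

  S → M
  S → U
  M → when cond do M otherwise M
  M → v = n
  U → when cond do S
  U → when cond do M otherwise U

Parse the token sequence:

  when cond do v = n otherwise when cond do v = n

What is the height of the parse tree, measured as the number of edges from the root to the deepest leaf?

5

[S [U when cond do [M v = n] otherwise [U when cond do [S [M v = n]]]]]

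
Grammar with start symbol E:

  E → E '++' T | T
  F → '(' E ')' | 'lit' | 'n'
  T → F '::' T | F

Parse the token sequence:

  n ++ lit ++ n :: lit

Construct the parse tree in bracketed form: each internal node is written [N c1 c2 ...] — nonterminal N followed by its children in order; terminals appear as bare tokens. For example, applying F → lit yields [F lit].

[E [E [E [T [F n]]] ++ [T [F lit]]] ++ [T [F n] :: [T [F lit]]]]

E
E ++ T
E ++ T ++ T
T ++ T ++ T
F ++ T ++ T
n ++ T ++ T
n ++ F ++ T
n ++ lit ++ T
n ++ lit ++ F :: T
n ++ lit ++ n :: T
n ++ lit ++ n :: F
n ++ lit ++ n :: lit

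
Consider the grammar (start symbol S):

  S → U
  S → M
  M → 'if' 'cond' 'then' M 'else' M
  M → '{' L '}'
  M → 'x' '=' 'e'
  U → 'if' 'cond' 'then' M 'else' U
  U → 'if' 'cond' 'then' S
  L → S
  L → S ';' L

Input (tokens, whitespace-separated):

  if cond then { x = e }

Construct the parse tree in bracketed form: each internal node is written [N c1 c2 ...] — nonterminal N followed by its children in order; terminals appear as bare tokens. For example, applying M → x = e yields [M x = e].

S
U
if cond then S
if cond then M
if cond then { L }
if cond then { S }
if cond then { M }
if cond then { x = e }

[S [U if cond then [S [M { [L [S [M x = e]]] }]]]]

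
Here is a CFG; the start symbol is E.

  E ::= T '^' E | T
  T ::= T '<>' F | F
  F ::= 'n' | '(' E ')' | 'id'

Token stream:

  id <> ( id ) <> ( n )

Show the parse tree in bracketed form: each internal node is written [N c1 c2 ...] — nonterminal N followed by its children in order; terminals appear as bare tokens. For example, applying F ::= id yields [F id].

E
T
T <> F
T <> F <> F
F <> F <> F
id <> F <> F
id <> ( E ) <> F
id <> ( T ) <> F
id <> ( F ) <> F
id <> ( id ) <> F
id <> ( id ) <> ( E )
id <> ( id ) <> ( T )
id <> ( id ) <> ( F )
id <> ( id ) <> ( n )

[E [T [T [T [F id]] <> [F ( [E [T [F id]]] )]] <> [F ( [E [T [F n]]] )]]]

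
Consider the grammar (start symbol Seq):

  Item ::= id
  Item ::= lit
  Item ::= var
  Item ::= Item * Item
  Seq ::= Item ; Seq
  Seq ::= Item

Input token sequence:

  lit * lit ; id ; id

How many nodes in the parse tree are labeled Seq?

3

[Seq [Item [Item lit] * [Item lit]] ; [Seq [Item id] ; [Seq [Item id]]]]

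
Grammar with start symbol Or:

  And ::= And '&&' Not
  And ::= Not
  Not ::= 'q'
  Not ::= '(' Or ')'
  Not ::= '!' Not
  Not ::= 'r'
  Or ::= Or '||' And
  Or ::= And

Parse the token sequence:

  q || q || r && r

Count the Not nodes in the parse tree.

[Or [Or [Or [And [Not q]]] || [And [Not q]]] || [And [And [Not r]] && [Not r]]]

4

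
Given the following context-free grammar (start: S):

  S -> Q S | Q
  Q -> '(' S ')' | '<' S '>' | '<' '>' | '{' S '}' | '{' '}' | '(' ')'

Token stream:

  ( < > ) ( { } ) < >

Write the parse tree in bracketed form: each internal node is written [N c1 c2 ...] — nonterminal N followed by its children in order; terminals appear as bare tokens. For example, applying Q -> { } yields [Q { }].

[S [Q ( [S [Q < >]] )] [S [Q ( [S [Q { }]] )] [S [Q < >]]]]

S
Q S
( S ) S
( Q ) S
( < > ) S
( < > ) Q S
( < > ) ( S ) S
( < > ) ( Q ) S
( < > ) ( { } ) S
( < > ) ( { } ) Q
( < > ) ( { } ) < >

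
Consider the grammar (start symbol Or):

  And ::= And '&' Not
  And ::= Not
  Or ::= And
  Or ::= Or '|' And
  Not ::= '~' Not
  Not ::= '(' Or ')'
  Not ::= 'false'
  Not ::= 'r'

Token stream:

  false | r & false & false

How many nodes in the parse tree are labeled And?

4

[Or [Or [And [Not false]]] | [And [And [And [Not r]] & [Not false]] & [Not false]]]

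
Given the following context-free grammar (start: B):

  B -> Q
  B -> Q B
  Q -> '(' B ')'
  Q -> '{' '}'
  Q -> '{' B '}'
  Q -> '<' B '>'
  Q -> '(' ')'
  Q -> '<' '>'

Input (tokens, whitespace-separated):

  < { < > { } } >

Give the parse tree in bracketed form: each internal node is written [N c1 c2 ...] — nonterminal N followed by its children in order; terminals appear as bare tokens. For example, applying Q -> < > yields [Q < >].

[B [Q < [B [Q { [B [Q < >] [B [Q { }]]] }]] >]]

B
Q
< B >
< Q >
< { B } >
< { Q B } >
< { < > B } >
< { < > Q } >
< { < > { } } >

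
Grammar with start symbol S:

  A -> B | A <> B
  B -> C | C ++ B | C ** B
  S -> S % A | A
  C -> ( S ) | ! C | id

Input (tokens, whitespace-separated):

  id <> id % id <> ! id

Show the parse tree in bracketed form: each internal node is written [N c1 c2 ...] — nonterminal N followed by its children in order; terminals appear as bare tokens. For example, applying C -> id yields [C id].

[S [S [A [A [B [C id]]] <> [B [C id]]]] % [A [A [B [C id]]] <> [B [C ! [C id]]]]]

S
S % A
A % A
A <> B % A
B <> B % A
C <> B % A
id <> B % A
id <> C % A
id <> id % A
id <> id % A <> B
id <> id % B <> B
id <> id % C <> B
id <> id % id <> B
id <> id % id <> C
id <> id % id <> ! C
id <> id % id <> ! id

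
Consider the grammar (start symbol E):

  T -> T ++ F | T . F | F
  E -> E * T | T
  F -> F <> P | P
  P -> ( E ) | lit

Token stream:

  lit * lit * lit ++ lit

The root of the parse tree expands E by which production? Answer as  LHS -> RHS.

E -> E * T

[E [E [E [T [F [P lit]]]] * [T [F [P lit]]]] * [T [T [F [P lit]]] ++ [F [P lit]]]]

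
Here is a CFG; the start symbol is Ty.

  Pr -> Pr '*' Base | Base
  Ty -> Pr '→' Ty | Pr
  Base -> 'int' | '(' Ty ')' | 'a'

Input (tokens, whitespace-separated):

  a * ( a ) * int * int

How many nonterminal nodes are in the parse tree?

[Ty [Pr [Pr [Pr [Pr [Base a]] * [Base ( [Ty [Pr [Base a]]] )]] * [Base int]] * [Base int]]]

12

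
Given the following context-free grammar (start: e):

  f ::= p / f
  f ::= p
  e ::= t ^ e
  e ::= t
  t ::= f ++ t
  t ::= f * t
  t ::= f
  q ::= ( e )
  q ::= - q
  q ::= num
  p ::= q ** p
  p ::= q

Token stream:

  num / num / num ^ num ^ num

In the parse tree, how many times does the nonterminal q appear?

[e [t [f [p [q num]] / [f [p [q num]] / [f [p [q num]]]]]] ^ [e [t [f [p [q num]]]] ^ [e [t [f [p [q num]]]]]]]

5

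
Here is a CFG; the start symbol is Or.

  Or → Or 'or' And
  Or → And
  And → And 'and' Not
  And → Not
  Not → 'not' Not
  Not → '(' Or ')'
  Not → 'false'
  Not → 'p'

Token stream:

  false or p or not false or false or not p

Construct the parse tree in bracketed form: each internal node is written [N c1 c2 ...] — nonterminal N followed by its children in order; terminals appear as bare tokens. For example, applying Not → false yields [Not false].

[Or [Or [Or [Or [Or [And [Not false]]] or [And [Not p]]] or [And [Not not [Not false]]]] or [And [Not false]]] or [And [Not not [Not p]]]]

Or
Or or And
Or or And or And
Or or And or And or And
Or or And or And or And or And
And or And or And or And or And
Not or And or And or And or And
false or And or And or And or And
false or Not or And or And or And
false or p or And or And or And
false or p or Not or And or And
false or p or not Not or And or And
false or p or not false or And or And
false or p or not false or Not or And
false or p or not false or false or And
false or p or not false or false or Not
false or p or not false or false or not Not
false or p or not false or false or not p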